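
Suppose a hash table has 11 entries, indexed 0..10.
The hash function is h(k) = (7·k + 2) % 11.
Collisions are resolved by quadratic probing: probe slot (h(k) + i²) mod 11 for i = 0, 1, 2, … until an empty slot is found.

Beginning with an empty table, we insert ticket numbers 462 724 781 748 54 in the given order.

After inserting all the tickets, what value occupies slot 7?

Insert 462: h=2, slot 2 empty -> index 2.
Insert 724: h=10, slot 10 empty -> index 10.
Insert 781: h=2, slot 2 occupied -> index 3.
Insert 748: h=2, slots 2,3 occupied -> index 6.
Insert 54: h=6, slot 6 occupied -> index 7.
Table: [—, —, 462, 781, —, —, 748, 54, —, —, 724]

54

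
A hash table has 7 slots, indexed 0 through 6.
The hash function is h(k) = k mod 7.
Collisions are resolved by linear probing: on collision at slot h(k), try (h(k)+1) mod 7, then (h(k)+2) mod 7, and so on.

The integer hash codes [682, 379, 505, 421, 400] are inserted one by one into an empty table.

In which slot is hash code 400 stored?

Insert 682: h=3, slot 3 empty -> index 3.
Insert 379: h=1, slot 1 empty -> index 1.
Insert 505: h=1, slot 1 occupied -> index 2.
Insert 421: h=1, slots 1,2,3 occupied -> index 4.
Insert 400: h=1, slots 1,2,3,4 occupied -> index 5.
Table: [-, 379, 505, 682, 421, 400, -]

5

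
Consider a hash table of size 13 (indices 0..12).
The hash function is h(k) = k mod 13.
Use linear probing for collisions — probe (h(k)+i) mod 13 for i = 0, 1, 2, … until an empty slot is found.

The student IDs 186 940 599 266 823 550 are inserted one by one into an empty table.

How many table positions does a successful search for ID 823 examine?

4

Insert 186: h=4, slot 4 empty -> index 4.
Insert 940: h=4, slot 4 occupied -> index 5.
Insert 599: h=1, slot 1 empty -> index 1.
Insert 266: h=6, slot 6 empty -> index 6.
Insert 823: h=4, slots 4,5,6 occupied -> index 7.
Insert 550: h=4, slots 4,5,6,7 occupied -> index 8.
Table: [-, 599, -, -, 186, 940, 266, 823, 550, -, -, -, -]
Lookup 823: h=4, probe 4,5,6,7 → found at 7.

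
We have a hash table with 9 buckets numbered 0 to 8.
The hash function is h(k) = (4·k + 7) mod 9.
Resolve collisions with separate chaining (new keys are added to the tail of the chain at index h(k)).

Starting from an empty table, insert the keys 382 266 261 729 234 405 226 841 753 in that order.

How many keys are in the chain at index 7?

4

382 → bucket 5
266 → bucket 0
261 → bucket 7
729 → bucket 7 (collision)
234 → bucket 7 (collision)
405 → bucket 7 (collision)
226 → bucket 2
841 → bucket 5 (collision)
753 → bucket 4
Final buckets:
0: 266
1: .
2: 226
3: .
4: 753
5: 382 -> 841
6: .
7: 261 -> 729 -> 234 -> 405
8: .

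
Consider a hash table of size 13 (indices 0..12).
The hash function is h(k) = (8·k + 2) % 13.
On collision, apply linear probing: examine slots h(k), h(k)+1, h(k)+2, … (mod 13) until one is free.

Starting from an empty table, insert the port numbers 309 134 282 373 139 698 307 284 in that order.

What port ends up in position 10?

373

309 hashes to 4; slot 4 is free -> place at 4.
134 hashes to 8; slot 8 is free -> place at 8.
282 hashes to 9; slot 9 is free -> place at 9.
373 hashes to 9; 9 taken -> place at 10.
139 hashes to 9; 9,10 taken -> place at 11.
698 hashes to 9; 9,10,11 taken -> place at 12.
307 hashes to 1; slot 1 is free -> place at 1.
284 hashes to 12; 12 taken -> place at 0.
Table: [284, 307, _, _, 309, _, _, _, 134, 282, 373, 139, 698]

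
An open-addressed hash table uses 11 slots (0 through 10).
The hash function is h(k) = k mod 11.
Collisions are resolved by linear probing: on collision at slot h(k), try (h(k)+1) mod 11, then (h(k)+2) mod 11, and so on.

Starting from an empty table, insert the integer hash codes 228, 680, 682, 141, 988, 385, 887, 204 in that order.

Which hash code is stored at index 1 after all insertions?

988

228: h=8 -> slot 8
680: h=9 -> slot 9
682: h=0 -> slot 0
141: h=9, probe 9,10 -> slot 10
988: h=9, probe 9,10,0,1 -> slot 1
385: h=0, probe 0,1,2 -> slot 2
887: h=7 -> slot 7
204: h=6 -> slot 6
Table: [682, 988, 385, -, -, -, 204, 887, 228, 680, 141]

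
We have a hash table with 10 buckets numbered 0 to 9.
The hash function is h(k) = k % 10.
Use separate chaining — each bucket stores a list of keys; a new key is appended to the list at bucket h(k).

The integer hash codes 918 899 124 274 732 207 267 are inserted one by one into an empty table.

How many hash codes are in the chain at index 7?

918 → bucket 8
899 → bucket 9
124 → bucket 4
274 → bucket 4 (collision)
732 → bucket 2
207 → bucket 7
267 → bucket 7 (collision)
Final buckets:
0: .
1: .
2: 732
3: .
4: 124 -> 274
5: .
6: .
7: 207 -> 267
8: 918
9: 899

2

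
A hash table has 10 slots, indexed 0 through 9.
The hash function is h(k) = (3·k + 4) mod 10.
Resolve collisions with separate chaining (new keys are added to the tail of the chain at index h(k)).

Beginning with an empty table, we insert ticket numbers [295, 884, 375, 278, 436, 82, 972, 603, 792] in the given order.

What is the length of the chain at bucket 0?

295 -> bucket 9
884 -> bucket 6
375 -> bucket 9 (collision)
278 -> bucket 8
436 -> bucket 2
82 -> bucket 0
972 -> bucket 0 (collision)
603 -> bucket 3
792 -> bucket 0 (collision)
Final buckets:
0: 82 -> 972 -> 792
1: —
2: 436
3: 603
4: —
5: —
6: 884
7: —
8: 278
9: 295 -> 375

3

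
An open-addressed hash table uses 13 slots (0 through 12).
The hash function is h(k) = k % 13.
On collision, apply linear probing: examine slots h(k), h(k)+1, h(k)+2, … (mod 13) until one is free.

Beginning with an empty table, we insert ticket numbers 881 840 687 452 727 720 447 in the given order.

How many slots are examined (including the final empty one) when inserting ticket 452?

3

Insert 881: h=10, slot 10 empty → index 10.
Insert 840: h=8, slot 8 empty → index 8.
Insert 687: h=11, slot 11 empty → index 11.
Insert 452: h=10, slots 10,11 occupied → index 12.
Insert 727: h=12, slot 12 occupied → index 0.
Insert 720: h=5, slot 5 empty → index 5.
Insert 447: h=5, slot 5 occupied → index 6.
Table: [727, ∅, ∅, ∅, ∅, 720, 447, ∅, 840, ∅, 881, 687, 452]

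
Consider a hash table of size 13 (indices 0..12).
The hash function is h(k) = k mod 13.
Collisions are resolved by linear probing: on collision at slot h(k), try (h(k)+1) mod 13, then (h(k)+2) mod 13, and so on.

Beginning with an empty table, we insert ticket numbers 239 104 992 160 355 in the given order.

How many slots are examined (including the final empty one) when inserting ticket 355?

239: h=5 -> slot 5
104: h=0 -> slot 0
992: h=4 -> slot 4
160: h=4, probe 4,5,6 -> slot 6
355: h=4, probe 4,5,6,7 -> slot 7
Table: [104, ., ., ., 992, 239, 160, 355, ., ., ., ., .]

4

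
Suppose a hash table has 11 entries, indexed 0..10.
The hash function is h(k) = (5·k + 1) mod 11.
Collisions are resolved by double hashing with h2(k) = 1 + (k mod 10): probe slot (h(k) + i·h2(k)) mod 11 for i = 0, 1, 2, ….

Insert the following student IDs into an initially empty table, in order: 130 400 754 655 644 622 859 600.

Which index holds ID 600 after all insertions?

0

Insert 130: h=2, slot 2 empty -> index 2.
Insert 400: h=10, slot 10 empty -> index 10.
Insert 754: h=9, slot 9 empty -> index 9.
Insert 655: h=9, h2=6, slot 9 occupied -> index 4.
Insert 644: h=9, h2=5, slot 9 occupied -> index 3.
Insert 622: h=9, h2=3, slot 9 occupied -> index 1.
Insert 859: h=6, slot 6 empty -> index 6.
Insert 600: h=9, h2=1, slots 9,10 occupied -> index 0.
Table: [600, 622, 130, 644, 655, ∅, 859, ∅, ∅, 754, 400]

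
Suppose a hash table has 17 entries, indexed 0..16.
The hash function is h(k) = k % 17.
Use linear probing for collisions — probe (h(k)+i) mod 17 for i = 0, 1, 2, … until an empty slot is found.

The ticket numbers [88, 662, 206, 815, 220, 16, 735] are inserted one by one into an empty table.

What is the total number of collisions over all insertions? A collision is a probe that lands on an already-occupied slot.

9

88 hashes to 3; slot 3 is free → place at 3.
662 hashes to 16; slot 16 is free → place at 16.
206 hashes to 2; slot 2 is free → place at 2.
815 hashes to 16; 16 taken → place at 0.
220 hashes to 16; 16,0 taken → place at 1.
16 hashes to 16; 16,0,1,2,3 taken → place at 4.
735 hashes to 4; 4 taken → place at 5.
Table: [815, 220, 206, 88, 16, 735, -, -, -, -, -, -, -, -, -, -, 662]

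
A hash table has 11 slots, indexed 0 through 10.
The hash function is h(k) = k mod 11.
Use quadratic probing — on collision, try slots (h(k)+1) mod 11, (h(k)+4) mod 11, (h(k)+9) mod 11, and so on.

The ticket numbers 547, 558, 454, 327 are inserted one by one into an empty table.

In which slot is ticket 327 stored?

1

547 hashes to 8; slot 8 is free -> place at 8.
558 hashes to 8; 8 taken -> place at 9.
454 hashes to 3; slot 3 is free -> place at 3.
327 hashes to 8; 8,9 taken -> place at 1.
Table: [-, 327, -, 454, -, -, -, -, 547, 558, -]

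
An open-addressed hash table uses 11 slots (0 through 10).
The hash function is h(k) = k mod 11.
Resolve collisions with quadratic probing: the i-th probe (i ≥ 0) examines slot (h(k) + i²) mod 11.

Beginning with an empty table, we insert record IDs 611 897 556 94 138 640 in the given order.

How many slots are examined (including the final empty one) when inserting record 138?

5

Insert 611: h=6, slot 6 empty => index 6.
Insert 897: h=6, slot 6 occupied => index 7.
Insert 556: h=6, slots 6,7 occupied => index 10.
Insert 94: h=6, slots 6,7,10 occupied => index 4.
Insert 138: h=6, slots 6,7,10,4 occupied => index 0.
Insert 640: h=2, slot 2 empty => index 2.
Table: [138, ∅, 640, ∅, 94, ∅, 611, 897, ∅, ∅, 556]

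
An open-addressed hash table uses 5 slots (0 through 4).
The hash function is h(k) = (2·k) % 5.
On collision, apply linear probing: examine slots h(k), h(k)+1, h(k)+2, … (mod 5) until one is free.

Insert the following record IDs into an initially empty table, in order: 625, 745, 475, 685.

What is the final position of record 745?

Insert 625: h=0, slot 0 empty → index 0.
Insert 745: h=0, slot 0 occupied → index 1.
Insert 475: h=0, slots 0,1 occupied → index 2.
Insert 685: h=0, slots 0,1,2 occupied → index 3.
Table: [625, 745, 475, 685, .]

1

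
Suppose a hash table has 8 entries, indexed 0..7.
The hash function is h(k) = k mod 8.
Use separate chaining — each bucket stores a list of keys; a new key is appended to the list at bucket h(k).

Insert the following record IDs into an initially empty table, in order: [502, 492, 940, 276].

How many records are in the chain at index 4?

502 → bucket 6
492 → bucket 4
940 → bucket 4 (collision)
276 → bucket 4 (collision)
Final buckets:
0: -
1: -
2: -
3: -
4: 492 -> 940 -> 276
5: -
6: 502
7: -

3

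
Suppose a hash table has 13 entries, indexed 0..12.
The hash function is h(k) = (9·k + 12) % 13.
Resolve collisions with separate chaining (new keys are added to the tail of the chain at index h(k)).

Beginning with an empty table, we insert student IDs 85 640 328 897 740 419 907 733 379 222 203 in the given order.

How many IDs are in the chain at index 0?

85 -> bucket 10
640 -> bucket 0
328 -> bucket 0 (collision)
897 -> bucket 12
740 -> bucket 3
419 -> bucket 0 (collision)
907 -> bucket 11
733 -> bucket 5
379 -> bucket 4
222 -> bucket 8
203 -> bucket 6
Final buckets:
0: 640 -> 328 -> 419
1: ∅
2: ∅
3: 740
4: 379
5: 733
6: 203
7: ∅
8: 222
9: ∅
10: 85
11: 907
12: 897

3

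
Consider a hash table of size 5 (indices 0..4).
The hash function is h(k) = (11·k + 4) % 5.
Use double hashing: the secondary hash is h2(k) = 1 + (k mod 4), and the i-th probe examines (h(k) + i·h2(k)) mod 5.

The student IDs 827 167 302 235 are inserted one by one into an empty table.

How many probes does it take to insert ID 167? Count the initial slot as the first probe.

2

827 hashes to 1; slot 1 is free -> place at 1.
167 hashes to 1, h2=4; 1 taken -> place at 0.
302 hashes to 1, h2=3; 1 taken -> place at 4.
235 hashes to 4, h2=4; 4 taken -> place at 3.
Table: [167, 827, -, 235, 302]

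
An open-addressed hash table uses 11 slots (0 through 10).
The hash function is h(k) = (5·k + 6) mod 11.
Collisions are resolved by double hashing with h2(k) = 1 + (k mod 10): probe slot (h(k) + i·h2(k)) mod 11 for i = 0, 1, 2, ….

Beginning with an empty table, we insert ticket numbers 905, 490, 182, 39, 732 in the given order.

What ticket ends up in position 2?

905: h=10 => slot 10
490: h=3 => slot 3
182: h=3, h2=3, probe 3,6 => slot 6
39: h=3, h2=10, probe 3,2 => slot 2
732: h=3, h2=3, probe 3,6,9 => slot 9
Table: [-, -, 39, 490, -, -, 182, -, -, 732, 905]

39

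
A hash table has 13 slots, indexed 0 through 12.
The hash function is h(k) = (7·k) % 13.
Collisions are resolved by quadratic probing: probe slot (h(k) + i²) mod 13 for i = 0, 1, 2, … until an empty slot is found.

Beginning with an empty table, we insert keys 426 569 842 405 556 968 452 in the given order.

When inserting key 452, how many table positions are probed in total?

6

426: h=5 => slot 5
569: h=5, probe 5,6 => slot 6
842: h=5, probe 5,6,9 => slot 9
405: h=1 => slot 1
556: h=5, probe 5,6,9,1,8 => slot 8
968: h=3 => slot 3
452: h=5, probe 5,6,9,1,8,4 => slot 4
Table: [., 405, ., 968, 452, 426, 569, ., 556, 842, ., ., .]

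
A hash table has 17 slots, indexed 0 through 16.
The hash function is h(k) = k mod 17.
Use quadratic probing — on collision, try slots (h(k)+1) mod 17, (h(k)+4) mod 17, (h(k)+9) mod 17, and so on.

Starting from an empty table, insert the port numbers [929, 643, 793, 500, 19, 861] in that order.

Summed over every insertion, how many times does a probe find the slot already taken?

3

Insert 929: h=11, slot 11 empty => index 11.
Insert 643: h=14, slot 14 empty => index 14.
Insert 793: h=11, slot 11 occupied => index 12.
Insert 500: h=7, slot 7 empty => index 7.
Insert 19: h=2, slot 2 empty => index 2.
Insert 861: h=11, slots 11,12 occupied => index 15.
Table: [∅, ∅, 19, ∅, ∅, ∅, ∅, 500, ∅, ∅, ∅, 929, 793, ∅, 643, 861, ∅]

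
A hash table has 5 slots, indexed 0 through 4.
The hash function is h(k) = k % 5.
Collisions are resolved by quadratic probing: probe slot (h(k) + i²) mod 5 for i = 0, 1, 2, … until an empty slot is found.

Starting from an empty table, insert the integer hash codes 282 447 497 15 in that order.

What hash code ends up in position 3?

282: h=2 => slot 2
447: h=2, probe 2,3 => slot 3
497: h=2, probe 2,3,1 => slot 1
15: h=0 => slot 0
Table: [15, 497, 282, 447, ∅]

447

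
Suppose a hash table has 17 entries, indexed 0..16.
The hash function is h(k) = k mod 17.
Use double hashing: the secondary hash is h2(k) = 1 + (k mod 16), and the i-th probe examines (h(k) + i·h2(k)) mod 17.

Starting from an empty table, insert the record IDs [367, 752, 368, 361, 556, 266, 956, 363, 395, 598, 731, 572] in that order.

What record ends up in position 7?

731

367: h=10 -> slot 10
752: h=4 -> slot 4
368: h=11 -> slot 11
361: h=4, h2=10, probe 4,14 -> slot 14
556: h=12 -> slot 12
266: h=11, h2=11, probe 11,5 -> slot 5
956: h=4, h2=13, probe 4,0 -> slot 0
363: h=6 -> slot 6
395: h=4, h2=12, probe 4,16 -> slot 16
598: h=3 -> slot 3
731: h=0, h2=12, probe 0,12,7 -> slot 7
572: h=11, h2=13, probe 11,7,3,16,12,8 -> slot 8
Table: [956, -, -, 598, 752, 266, 363, 731, 572, -, 367, 368, 556, -, 361, -, 395]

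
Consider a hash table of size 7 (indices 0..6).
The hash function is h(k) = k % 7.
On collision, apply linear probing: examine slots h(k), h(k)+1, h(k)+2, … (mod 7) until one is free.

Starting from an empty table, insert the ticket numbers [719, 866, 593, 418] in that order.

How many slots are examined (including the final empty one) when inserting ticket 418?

Insert 719: h=5, slot 5 empty => index 5.
Insert 866: h=5, slot 5 occupied => index 6.
Insert 593: h=5, slots 5,6 occupied => index 0.
Insert 418: h=5, slots 5,6,0 occupied => index 1.
Table: [593, 418, _, _, _, 719, 866]

4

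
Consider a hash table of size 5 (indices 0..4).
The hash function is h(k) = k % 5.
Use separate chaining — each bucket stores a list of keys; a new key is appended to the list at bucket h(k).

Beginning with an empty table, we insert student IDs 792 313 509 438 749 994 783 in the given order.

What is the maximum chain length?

3

792 → bucket 2
313 → bucket 3
509 → bucket 4
438 → bucket 3 (collision)
749 → bucket 4 (collision)
994 → bucket 4 (collision)
783 → bucket 3 (collision)
Final buckets:
0: _
1: _
2: 792
3: 313 -> 438 -> 783
4: 509 -> 749 -> 994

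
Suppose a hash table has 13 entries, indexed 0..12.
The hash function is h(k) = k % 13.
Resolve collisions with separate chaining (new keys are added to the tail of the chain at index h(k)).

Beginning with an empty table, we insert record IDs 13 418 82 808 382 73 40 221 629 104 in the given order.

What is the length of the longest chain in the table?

3

Insert 13: h=0, bucket 0 empty → new chain.
Insert 418: h=2, bucket 2 empty → new chain.
Insert 82: h=4, bucket 4 empty → new chain.
Insert 808: h=2, bucket 2 nonempty → append to chain.
Insert 382: h=5, bucket 5 empty → new chain.
Insert 73: h=8, bucket 8 empty → new chain.
Insert 40: h=1, bucket 1 empty → new chain.
Insert 221: h=0, bucket 0 nonempty → append to chain.
Insert 629: h=5, bucket 5 nonempty → append to chain.
Insert 104: h=0, bucket 0 nonempty → append to chain.
Final buckets:
0: 13 -> 221 -> 104
1: 40
2: 418 -> 808
3: .
4: 82
5: 382 -> 629
6: .
7: .
8: 73
9: .
10: .
11: .
12: .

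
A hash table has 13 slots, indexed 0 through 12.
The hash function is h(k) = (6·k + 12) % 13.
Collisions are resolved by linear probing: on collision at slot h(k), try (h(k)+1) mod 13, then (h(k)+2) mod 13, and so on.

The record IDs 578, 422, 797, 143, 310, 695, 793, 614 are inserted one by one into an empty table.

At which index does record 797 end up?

11

578: h=9 -> slot 9
422: h=9, probe 9,10 -> slot 10
797: h=10, probe 10,11 -> slot 11
143: h=12 -> slot 12
310: h=0 -> slot 0
695: h=9, probe 9,10,11,12,0,1 -> slot 1
793: h=12, probe 12,0,1,2 -> slot 2
614: h=4 -> slot 4
Table: [310, 695, 793, _, 614, _, _, _, _, 578, 422, 797, 143]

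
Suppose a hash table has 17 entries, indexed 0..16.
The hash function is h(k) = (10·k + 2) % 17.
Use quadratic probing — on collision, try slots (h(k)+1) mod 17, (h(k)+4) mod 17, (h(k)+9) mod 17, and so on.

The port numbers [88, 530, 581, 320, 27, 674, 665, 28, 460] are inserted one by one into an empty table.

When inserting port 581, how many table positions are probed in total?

3

Insert 88: h=15, slot 15 empty => index 15.
Insert 530: h=15, slot 15 occupied => index 16.
Insert 581: h=15, slots 15,16 occupied => index 2.
Insert 320: h=6, slot 6 empty => index 6.
Insert 27: h=0, slot 0 empty => index 0.
Insert 674: h=10, slot 10 empty => index 10.
Insert 665: h=5, slot 5 empty => index 5.
Insert 28: h=10, slot 10 occupied => index 11.
Insert 460: h=12, slot 12 empty => index 12.
Table: [27, —, 581, —, —, 665, 320, —, —, —, 674, 28, 460, —, —, 88, 530]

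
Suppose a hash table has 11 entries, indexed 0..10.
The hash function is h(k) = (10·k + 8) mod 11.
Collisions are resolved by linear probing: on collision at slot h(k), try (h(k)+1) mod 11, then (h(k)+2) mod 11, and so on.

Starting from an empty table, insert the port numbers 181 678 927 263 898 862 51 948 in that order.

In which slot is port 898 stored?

2

181 hashes to 3; slot 3 is free => place at 3.
678 hashes to 1; slot 1 is free => place at 1.
927 hashes to 5; slot 5 is free => place at 5.
263 hashes to 9; slot 9 is free => place at 9.
898 hashes to 1; 1 taken => place at 2.
862 hashes to 4; slot 4 is free => place at 4.
51 hashes to 1; 1,2,3,4,5 taken => place at 6.
948 hashes to 6; 6 taken => place at 7.
Table: [∅, 678, 898, 181, 862, 927, 51, 948, ∅, 263, ∅]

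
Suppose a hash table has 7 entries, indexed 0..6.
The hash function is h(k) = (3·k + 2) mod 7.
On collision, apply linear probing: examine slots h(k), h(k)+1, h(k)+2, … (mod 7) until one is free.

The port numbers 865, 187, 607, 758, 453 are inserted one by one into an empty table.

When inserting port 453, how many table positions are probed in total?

3

865: h=0 => slot 0
187: h=3 => slot 3
607: h=3, probe 3,4 => slot 4
758: h=1 => slot 1
453: h=3, probe 3,4,5 => slot 5
Table: [865, 758, ∅, 187, 607, 453, ∅]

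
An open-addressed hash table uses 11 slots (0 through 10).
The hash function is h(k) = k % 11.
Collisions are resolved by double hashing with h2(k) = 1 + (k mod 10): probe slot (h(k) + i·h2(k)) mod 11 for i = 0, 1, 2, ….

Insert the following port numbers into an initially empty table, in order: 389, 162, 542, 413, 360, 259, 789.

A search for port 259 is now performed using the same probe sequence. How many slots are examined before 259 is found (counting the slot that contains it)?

2

389 hashes to 4; slot 4 is free → place at 4.
162 hashes to 8; slot 8 is free → place at 8.
542 hashes to 3; slot 3 is free → place at 3.
413 hashes to 6; slot 6 is free → place at 6.
360 hashes to 8, h2=1; 8 taken → place at 9.
259 hashes to 6, h2=10; 6 taken → place at 5.
789 hashes to 8, h2=10; 8 taken → place at 7.
Table: [∅, ∅, ∅, 542, 389, 259, 413, 789, 162, 360, ∅]
Lookup 259: h=6, h2=10, probe 6,5 → found at 5.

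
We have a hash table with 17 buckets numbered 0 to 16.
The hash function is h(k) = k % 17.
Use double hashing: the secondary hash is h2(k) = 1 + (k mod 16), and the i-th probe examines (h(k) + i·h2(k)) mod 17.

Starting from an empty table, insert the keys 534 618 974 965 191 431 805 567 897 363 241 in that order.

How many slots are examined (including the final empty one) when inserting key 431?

534 hashes to 7; slot 7 is free => place at 7.
618 hashes to 6; slot 6 is free => place at 6.
974 hashes to 5; slot 5 is free => place at 5.
965 hashes to 13; slot 13 is free => place at 13.
191 hashes to 4; slot 4 is free => place at 4.
431 hashes to 6, h2=16; 6,5,4 taken => place at 3.
805 hashes to 6, h2=6; 6 taken => place at 12.
567 hashes to 6, h2=8; 6 taken => place at 14.
897 hashes to 13, h2=2; 13 taken => place at 15.
363 hashes to 6, h2=12; 6 taken => place at 1.
241 hashes to 3, h2=2; 3,5,7 taken => place at 9.
Table: [_, 363, _, 431, 191, 974, 618, 534, _, 241, _, _, 805, 965, 567, 897, _]

4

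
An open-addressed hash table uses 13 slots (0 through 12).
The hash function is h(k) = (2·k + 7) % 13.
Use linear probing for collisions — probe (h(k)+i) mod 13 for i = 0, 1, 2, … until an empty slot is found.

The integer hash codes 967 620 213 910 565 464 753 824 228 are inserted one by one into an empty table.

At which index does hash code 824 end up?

Insert 967: h=4, slot 4 empty → index 4.
Insert 620: h=12, slot 12 empty → index 12.
Insert 213: h=4, slot 4 occupied → index 5.
Insert 910: h=7, slot 7 empty → index 7.
Insert 565: h=6, slot 6 empty → index 6.
Insert 464: h=12, slot 12 occupied → index 0.
Insert 753: h=5, slots 5,6,7 occupied → index 8.
Insert 824: h=4, slots 4,5,6,7,8 occupied → index 9.
Insert 228: h=8, slots 8,9 occupied → index 10.
Table: [464, -, -, -, 967, 213, 565, 910, 753, 824, 228, -, 620]

9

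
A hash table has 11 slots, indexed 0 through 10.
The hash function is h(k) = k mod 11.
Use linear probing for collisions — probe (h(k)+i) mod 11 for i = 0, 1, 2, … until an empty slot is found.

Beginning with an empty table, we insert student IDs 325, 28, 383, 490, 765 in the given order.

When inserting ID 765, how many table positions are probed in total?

Insert 325: h=6, slot 6 empty => index 6.
Insert 28: h=6, slot 6 occupied => index 7.
Insert 383: h=9, slot 9 empty => index 9.
Insert 490: h=6, slots 6,7 occupied => index 8.
Insert 765: h=6, slots 6,7,8,9 occupied => index 10.
Table: [., ., ., ., ., ., 325, 28, 490, 383, 765]

5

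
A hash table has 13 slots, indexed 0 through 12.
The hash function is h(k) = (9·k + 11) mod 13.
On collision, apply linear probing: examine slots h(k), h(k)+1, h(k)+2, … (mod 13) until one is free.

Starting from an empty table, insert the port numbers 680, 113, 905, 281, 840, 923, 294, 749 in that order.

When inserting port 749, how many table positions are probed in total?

6

Insert 680: h=8, slot 8 empty → index 8.
Insert 113: h=1, slot 1 empty → index 1.
Insert 905: h=5, slot 5 empty → index 5.
Insert 281: h=5, slot 5 occupied → index 6.
Insert 840: h=5, slots 5,6 occupied → index 7.
Insert 923: h=11, slot 11 empty → index 11.
Insert 294: h=5, slots 5,6,7,8 occupied → index 9.
Insert 749: h=5, slots 5,6,7,8,9 occupied → index 10.
Table: [∅, 113, ∅, ∅, ∅, 905, 281, 840, 680, 294, 749, 923, ∅]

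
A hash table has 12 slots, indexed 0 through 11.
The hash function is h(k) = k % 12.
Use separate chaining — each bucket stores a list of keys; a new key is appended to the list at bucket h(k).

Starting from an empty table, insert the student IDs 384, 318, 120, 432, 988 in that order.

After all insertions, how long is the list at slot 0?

Insert 384: h=0, bucket 0 empty -> new chain.
Insert 318: h=6, bucket 6 empty -> new chain.
Insert 120: h=0, bucket 0 nonempty -> append to chain.
Insert 432: h=0, bucket 0 nonempty -> append to chain.
Insert 988: h=4, bucket 4 empty -> new chain.
Final buckets:
0: 384 -> 120 -> 432
1: .
2: .
3: .
4: 988
5: .
6: 318
7: .
8: .
9: .
10: .
11: .

3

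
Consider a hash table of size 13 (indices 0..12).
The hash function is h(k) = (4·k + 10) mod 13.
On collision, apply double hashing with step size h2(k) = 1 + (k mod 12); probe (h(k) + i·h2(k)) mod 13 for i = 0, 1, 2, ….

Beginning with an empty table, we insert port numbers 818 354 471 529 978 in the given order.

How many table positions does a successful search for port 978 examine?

2

Insert 818: h=6, slot 6 empty → index 6.
Insert 354: h=9, slot 9 empty → index 9.
Insert 471: h=9, h2=4, slot 9 occupied → index 0.
Insert 529: h=7, slot 7 empty → index 7.
Insert 978: h=9, h2=7, slot 9 occupied → index 3.
Table: [471, —, —, 978, —, —, 818, 529, —, 354, —, —, —]
Lookup 978: h=9, h2=7, probe 9,3 → found at 3.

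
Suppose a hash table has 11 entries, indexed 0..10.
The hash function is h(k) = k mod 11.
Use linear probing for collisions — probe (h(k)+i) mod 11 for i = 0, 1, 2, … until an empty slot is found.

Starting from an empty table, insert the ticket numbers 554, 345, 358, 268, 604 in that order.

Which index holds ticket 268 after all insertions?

7

Insert 554: h=4, slot 4 empty => index 4.
Insert 345: h=4, slot 4 occupied => index 5.
Insert 358: h=6, slot 6 empty => index 6.
Insert 268: h=4, slots 4,5,6 occupied => index 7.
Insert 604: h=10, slot 10 empty => index 10.
Table: [-, -, -, -, 554, 345, 358, 268, -, -, 604]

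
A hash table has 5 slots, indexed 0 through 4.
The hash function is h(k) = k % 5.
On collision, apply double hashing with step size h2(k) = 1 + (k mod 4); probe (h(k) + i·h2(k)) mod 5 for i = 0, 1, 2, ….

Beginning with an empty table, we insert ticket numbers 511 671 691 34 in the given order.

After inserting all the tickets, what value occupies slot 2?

511 hashes to 1; slot 1 is free -> place at 1.
671 hashes to 1, h2=4; 1 taken -> place at 0.
691 hashes to 1, h2=4; 1,0 taken -> place at 4.
34 hashes to 4, h2=3; 4 taken -> place at 2.
Table: [671, 511, 34, _, 691]

34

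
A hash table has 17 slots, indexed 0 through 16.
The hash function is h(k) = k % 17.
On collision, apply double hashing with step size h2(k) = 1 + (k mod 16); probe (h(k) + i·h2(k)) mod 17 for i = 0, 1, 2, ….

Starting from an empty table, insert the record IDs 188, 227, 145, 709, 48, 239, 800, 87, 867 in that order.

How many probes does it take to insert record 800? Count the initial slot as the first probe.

2

Insert 188: h=1, slot 1 empty => index 1.
Insert 227: h=6, slot 6 empty => index 6.
Insert 145: h=9, slot 9 empty => index 9.
Insert 709: h=12, slot 12 empty => index 12.
Insert 48: h=14, slot 14 empty => index 14.
Insert 239: h=1, h2=16, slot 1 occupied => index 0.
Insert 800: h=1, h2=1, slot 1 occupied => index 2.
Insert 87: h=2, h2=8, slot 2 occupied => index 10.
Insert 867: h=0, h2=4, slot 0 occupied => index 4.
Table: [239, 188, 800, -, 867, -, 227, -, -, 145, 87, -, 709, -, 48, -, -]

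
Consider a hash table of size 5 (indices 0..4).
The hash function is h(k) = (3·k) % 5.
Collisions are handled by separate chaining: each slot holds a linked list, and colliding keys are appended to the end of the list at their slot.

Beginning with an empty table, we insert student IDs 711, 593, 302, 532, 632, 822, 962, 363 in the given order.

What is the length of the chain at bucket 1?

5

Insert 711: h=3, bucket 3 empty -> new chain.
Insert 593: h=4, bucket 4 empty -> new chain.
Insert 302: h=1, bucket 1 empty -> new chain.
Insert 532: h=1, bucket 1 nonempty -> append to chain.
Insert 632: h=1, bucket 1 nonempty -> append to chain.
Insert 822: h=1, bucket 1 nonempty -> append to chain.
Insert 962: h=1, bucket 1 nonempty -> append to chain.
Insert 363: h=4, bucket 4 nonempty -> append to chain.
Final buckets:
0: ∅
1: 302 -> 532 -> 632 -> 822 -> 962
2: ∅
3: 711
4: 593 -> 363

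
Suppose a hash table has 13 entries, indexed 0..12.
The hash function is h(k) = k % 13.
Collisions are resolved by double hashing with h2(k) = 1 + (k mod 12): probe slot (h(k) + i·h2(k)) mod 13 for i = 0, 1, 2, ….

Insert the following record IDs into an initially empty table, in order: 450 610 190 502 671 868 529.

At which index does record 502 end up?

4

Insert 450: h=8, slot 8 empty -> index 8.
Insert 610: h=12, slot 12 empty -> index 12.
Insert 190: h=8, h2=11, slot 8 occupied -> index 6.
Insert 502: h=8, h2=11, slots 8,6 occupied -> index 4.
Insert 671: h=8, h2=12, slot 8 occupied -> index 7.
Insert 868: h=10, slot 10 empty -> index 10.
Insert 529: h=9, slot 9 empty -> index 9.
Table: [—, —, —, —, 502, —, 190, 671, 450, 529, 868, —, 610]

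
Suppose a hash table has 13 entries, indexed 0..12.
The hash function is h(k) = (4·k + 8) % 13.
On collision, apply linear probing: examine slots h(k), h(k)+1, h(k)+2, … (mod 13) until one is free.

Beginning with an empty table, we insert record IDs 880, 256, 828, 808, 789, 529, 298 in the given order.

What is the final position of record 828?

7

880 hashes to 5; slot 5 is free -> place at 5.
256 hashes to 5; 5 taken -> place at 6.
828 hashes to 5; 5,6 taken -> place at 7.
808 hashes to 3; slot 3 is free -> place at 3.
789 hashes to 5; 5,6,7 taken -> place at 8.
529 hashes to 5; 5,6,7,8 taken -> place at 9.
298 hashes to 4; slot 4 is free -> place at 4.
Table: [_, _, _, 808, 298, 880, 256, 828, 789, 529, _, _, _]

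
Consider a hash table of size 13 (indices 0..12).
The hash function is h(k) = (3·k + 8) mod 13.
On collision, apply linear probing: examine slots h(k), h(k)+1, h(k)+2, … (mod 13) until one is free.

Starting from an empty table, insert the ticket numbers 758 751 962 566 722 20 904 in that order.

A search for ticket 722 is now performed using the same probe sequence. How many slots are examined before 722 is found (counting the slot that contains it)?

758: h=7 → slot 7
751: h=12 → slot 12
962: h=8 → slot 8
566: h=3 → slot 3
722: h=3, probe 3,4 → slot 4
20: h=3, probe 3,4,5 → slot 5
904: h=3, probe 3,4,5,6 → slot 6
Table: [_, _, _, 566, 722, 20, 904, 758, 962, _, _, _, 751]
Lookup 722: h=3, probe 3,4 → found at 4.

2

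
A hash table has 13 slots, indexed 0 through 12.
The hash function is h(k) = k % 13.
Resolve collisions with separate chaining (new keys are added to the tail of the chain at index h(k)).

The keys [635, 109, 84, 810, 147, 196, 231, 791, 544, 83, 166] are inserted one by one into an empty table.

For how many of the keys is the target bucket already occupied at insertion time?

Insert 635: h=11, bucket 11 empty -> new chain.
Insert 109: h=5, bucket 5 empty -> new chain.
Insert 84: h=6, bucket 6 empty -> new chain.
Insert 810: h=4, bucket 4 empty -> new chain.
Insert 147: h=4, bucket 4 nonempty -> append to chain.
Insert 196: h=1, bucket 1 empty -> new chain.
Insert 231: h=10, bucket 10 empty -> new chain.
Insert 791: h=11, bucket 11 nonempty -> append to chain.
Insert 544: h=11, bucket 11 nonempty -> append to chain.
Insert 83: h=5, bucket 5 nonempty -> append to chain.
Insert 166: h=10, bucket 10 nonempty -> append to chain.
Final buckets:
0: -
1: 196
2: -
3: -
4: 810 -> 147
5: 109 -> 83
6: 84
7: -
8: -
9: -
10: 231 -> 166
11: 635 -> 791 -> 544
12: -

5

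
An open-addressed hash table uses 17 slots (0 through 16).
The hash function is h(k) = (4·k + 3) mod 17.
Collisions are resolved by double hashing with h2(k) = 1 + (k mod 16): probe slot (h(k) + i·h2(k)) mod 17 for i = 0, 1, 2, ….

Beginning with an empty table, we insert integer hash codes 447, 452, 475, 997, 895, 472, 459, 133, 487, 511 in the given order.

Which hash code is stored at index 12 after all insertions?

895

447: h=6 -> slot 6
452: h=9 -> slot 9
475: h=16 -> slot 16
997: h=13 -> slot 13
895: h=13, h2=16, probe 13,12 -> slot 12
472: h=4 -> slot 4
459: h=3 -> slot 3
133: h=8 -> slot 8
487: h=13, h2=8, probe 13,4,12,3,11 -> slot 11
511: h=7 -> slot 7
Table: [—, —, —, 459, 472, —, 447, 511, 133, 452, —, 487, 895, 997, —, —, 475]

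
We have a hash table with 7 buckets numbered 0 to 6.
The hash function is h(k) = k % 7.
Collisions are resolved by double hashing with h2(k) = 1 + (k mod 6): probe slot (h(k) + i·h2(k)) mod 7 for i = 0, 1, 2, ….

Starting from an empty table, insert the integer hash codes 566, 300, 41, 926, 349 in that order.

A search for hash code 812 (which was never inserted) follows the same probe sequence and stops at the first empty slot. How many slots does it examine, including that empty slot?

566 hashes to 6; slot 6 is free -> place at 6.
300 hashes to 6, h2=1; 6 taken -> place at 0.
41 hashes to 6, h2=6; 6 taken -> place at 5.
926 hashes to 2; slot 2 is free -> place at 2.
349 hashes to 6, h2=2; 6 taken -> place at 1.
Table: [300, 349, 926, -, -, 41, 566]
Lookup 812: h=0, h2=3, probe 0,3 → slot 3 empty, not found.

2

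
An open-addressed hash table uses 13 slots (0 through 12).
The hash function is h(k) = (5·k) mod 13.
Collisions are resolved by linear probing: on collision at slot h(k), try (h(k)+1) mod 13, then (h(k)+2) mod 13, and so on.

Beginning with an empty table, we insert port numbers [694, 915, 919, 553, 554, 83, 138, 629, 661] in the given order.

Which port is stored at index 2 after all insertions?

694 hashes to 12; slot 12 is free => place at 12.
915 hashes to 12; 12 taken => place at 0.
919 hashes to 6; slot 6 is free => place at 6.
553 hashes to 9; slot 9 is free => place at 9.
554 hashes to 1; slot 1 is free => place at 1.
83 hashes to 12; 12,0,1 taken => place at 2.
138 hashes to 1; 1,2 taken => place at 3.
629 hashes to 12; 12,0,1,2,3 taken => place at 4.
661 hashes to 3; 3,4 taken => place at 5.
Table: [915, 554, 83, 138, 629, 661, 919, ∅, ∅, 553, ∅, ∅, 694]

83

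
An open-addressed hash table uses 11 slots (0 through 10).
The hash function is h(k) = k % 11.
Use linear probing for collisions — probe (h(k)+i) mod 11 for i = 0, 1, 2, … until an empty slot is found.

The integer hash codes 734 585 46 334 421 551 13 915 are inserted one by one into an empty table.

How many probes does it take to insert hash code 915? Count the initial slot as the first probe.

734: h=8 => slot 8
585: h=2 => slot 2
46: h=2, probe 2,3 => slot 3
334: h=4 => slot 4
421: h=3, probe 3,4,5 => slot 5
551: h=1 => slot 1
13: h=2, probe 2,3,4,5,6 => slot 6
915: h=2, probe 2,3,4,5,6,7 => slot 7
Table: [_, 551, 585, 46, 334, 421, 13, 915, 734, _, _]

6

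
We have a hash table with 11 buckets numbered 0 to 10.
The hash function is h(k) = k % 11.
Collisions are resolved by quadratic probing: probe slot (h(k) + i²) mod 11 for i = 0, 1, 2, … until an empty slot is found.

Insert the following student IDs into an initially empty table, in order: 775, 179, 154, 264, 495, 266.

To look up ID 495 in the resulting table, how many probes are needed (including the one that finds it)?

775: h=5 → slot 5
179: h=3 → slot 3
154: h=0 → slot 0
264: h=0, probe 0,1 → slot 1
495: h=0, probe 0,1,4 → slot 4
266: h=2 → slot 2
Table: [154, 264, 266, 179, 495, 775, ∅, ∅, ∅, ∅, ∅]
Lookup 495: h=0, probe 0,1,4 → found at 4.

3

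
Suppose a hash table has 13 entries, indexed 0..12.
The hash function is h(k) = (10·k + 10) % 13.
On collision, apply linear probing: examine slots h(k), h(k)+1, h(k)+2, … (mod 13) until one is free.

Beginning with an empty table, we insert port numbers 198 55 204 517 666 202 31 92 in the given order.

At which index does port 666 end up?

198: h=1 → slot 1
55: h=1, probe 1,2 → slot 2
204: h=9 → slot 9
517: h=6 → slot 6
666: h=1, probe 1,2,3 → slot 3
202: h=2, probe 2,3,4 → slot 4
31: h=8 → slot 8
92: h=7 → slot 7
Table: [-, 198, 55, 666, 202, -, 517, 92, 31, 204, -, -, -]

3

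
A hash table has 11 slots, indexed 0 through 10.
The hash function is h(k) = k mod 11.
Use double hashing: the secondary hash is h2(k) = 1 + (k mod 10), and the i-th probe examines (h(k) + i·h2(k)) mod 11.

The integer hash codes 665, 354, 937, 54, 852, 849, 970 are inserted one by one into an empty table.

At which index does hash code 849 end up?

Insert 665: h=5, slot 5 empty => index 5.
Insert 354: h=2, slot 2 empty => index 2.
Insert 937: h=2, h2=8, slot 2 occupied => index 10.
Insert 54: h=10, h2=5, slot 10 occupied => index 4.
Insert 852: h=5, h2=3, slot 5 occupied => index 8.
Insert 849: h=2, h2=10, slot 2 occupied => index 1.
Insert 970: h=2, h2=1, slot 2 occupied => index 3.
Table: [_, 849, 354, 970, 54, 665, _, _, 852, _, 937]

1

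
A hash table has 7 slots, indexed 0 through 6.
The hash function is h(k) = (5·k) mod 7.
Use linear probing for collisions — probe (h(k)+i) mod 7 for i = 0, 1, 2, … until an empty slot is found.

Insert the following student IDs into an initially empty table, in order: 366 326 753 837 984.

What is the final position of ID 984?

2

366: h=3 → slot 3
326: h=6 → slot 6
753: h=6, probe 6,0 → slot 0
837: h=6, probe 6,0,1 → slot 1
984: h=6, probe 6,0,1,2 → slot 2
Table: [753, 837, 984, 366, -, -, 326]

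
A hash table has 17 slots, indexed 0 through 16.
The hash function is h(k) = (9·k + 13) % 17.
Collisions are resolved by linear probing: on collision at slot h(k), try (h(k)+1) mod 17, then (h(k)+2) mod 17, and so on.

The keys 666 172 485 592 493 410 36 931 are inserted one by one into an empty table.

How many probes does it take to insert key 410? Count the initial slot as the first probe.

2

666: h=6 → slot 6
172: h=14 → slot 14
485: h=9 → slot 9
592: h=3 → slot 3
493: h=13 → slot 13
410: h=14, probe 14,15 → slot 15
36: h=14, probe 14,15,16 → slot 16
931: h=11 → slot 11
Table: [∅, ∅, ∅, 592, ∅, ∅, 666, ∅, ∅, 485, ∅, 931, ∅, 493, 172, 410, 36]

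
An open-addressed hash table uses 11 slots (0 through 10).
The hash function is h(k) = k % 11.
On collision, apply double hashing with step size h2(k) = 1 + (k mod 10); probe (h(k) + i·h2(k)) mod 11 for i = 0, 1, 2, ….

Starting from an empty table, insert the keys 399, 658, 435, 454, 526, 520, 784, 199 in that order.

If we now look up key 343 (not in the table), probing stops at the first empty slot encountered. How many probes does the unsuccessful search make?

Insert 399: h=3, slot 3 empty → index 3.
Insert 658: h=9, slot 9 empty → index 9.
Insert 435: h=6, slot 6 empty → index 6.
Insert 454: h=3, h2=5, slot 3 occupied → index 8.
Insert 526: h=9, h2=7, slot 9 occupied → index 5.
Insert 520: h=3, h2=1, slot 3 occupied → index 4.
Insert 784: h=3, h2=5, slots 3,8 occupied → index 2.
Insert 199: h=1, slot 1 empty → index 1.
Table: [., 199, 784, 399, 520, 526, 435, ., 454, 658, .]
Lookup 343: h=2, h2=4, probe 2,6,10 → slot 10 empty, not found.

3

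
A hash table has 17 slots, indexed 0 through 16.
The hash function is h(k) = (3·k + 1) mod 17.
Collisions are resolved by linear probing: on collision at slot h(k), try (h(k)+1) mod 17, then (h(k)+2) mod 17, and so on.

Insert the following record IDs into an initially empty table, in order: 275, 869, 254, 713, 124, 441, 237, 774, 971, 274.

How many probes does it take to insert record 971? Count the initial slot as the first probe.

Insert 275: h=10, slot 10 empty -> index 10.
Insert 869: h=7, slot 7 empty -> index 7.
Insert 254: h=15, slot 15 empty -> index 15.
Insert 713: h=15, slot 15 occupied -> index 16.
Insert 124: h=16, slot 16 occupied -> index 0.
Insert 441: h=15, slots 15,16,0 occupied -> index 1.
Insert 237: h=15, slots 15,16,0,1 occupied -> index 2.
Insert 774: h=11, slot 11 empty -> index 11.
Insert 971: h=7, slot 7 occupied -> index 8.
Insert 274: h=7, slots 7,8 occupied -> index 9.
Table: [124, 441, 237, ∅, ∅, ∅, ∅, 869, 971, 274, 275, 774, ∅, ∅, ∅, 254, 713]

2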